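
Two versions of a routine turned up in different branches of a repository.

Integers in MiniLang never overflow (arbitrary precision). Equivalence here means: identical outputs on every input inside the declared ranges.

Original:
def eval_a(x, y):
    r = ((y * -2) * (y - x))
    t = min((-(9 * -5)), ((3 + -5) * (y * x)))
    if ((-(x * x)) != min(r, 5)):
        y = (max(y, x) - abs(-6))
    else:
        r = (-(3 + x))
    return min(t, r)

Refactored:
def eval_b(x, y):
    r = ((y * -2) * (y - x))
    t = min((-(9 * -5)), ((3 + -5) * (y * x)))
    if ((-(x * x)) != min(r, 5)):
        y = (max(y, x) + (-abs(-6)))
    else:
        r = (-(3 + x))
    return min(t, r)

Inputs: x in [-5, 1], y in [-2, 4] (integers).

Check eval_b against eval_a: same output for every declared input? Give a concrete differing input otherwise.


Reading the diff, among the changes: arithmetic usage differs.
One worked example (x=-4, y=2) — eval_a: r = -24; t = 16; ((-(x * x)) != min(r, 5)) -> true; y = -4; return -24; eval_b: r = -24; t = 16; ((-(x * x)) != min(r, 5)) -> true; y = -4; return -24; agreement on -24.
An exhaustive pass over the 49 declared inputs shows identical outputs.
verdict: equivalent


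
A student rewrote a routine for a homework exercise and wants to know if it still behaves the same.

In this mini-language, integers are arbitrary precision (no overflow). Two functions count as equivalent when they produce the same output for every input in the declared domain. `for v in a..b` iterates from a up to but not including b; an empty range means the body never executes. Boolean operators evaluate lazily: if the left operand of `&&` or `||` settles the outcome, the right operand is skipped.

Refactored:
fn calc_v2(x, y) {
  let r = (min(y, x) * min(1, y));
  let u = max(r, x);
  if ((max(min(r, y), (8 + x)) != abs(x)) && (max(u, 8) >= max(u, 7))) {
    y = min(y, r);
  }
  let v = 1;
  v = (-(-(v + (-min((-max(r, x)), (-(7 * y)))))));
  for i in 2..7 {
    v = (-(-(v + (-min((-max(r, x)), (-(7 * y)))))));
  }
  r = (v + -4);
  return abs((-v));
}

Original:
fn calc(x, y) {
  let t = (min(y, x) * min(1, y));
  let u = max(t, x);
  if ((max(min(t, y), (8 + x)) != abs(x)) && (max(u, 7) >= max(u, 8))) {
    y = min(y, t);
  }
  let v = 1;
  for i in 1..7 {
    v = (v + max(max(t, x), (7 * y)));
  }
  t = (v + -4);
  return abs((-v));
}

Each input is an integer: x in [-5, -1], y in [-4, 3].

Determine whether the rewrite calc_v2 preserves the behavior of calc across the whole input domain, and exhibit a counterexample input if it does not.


Evaluate both at x=-5, y=1.
calc: t=-5, then u=-5, then ((max(min(t, y), (8 + x)) != abs(x)) && (max(u, 7) >= max(u, 8))) is false, then v=1, then (i=1), then v=8, then (i=2), then v=15, then (i=3), then v=22, then (i=4), then v=29, then (i=5), then v=36, then (i=6), then v=43, then t=39, then returns 43
calc_v2: r=-5, then u=-5, then ((max(min(r, y), (8 + x)) != abs(x)) && (max(u, 8) >= max(u, 7))) is true, then y=-5, then v=1, then v=-4, then (i=2), then v=-9, then (i=3), then v=-14, then (i=4), then v=-19, then (i=5), then v=-24, then (i=6), then v=-29, then r=-33, then returns 29
43 != 29, so the rewrite changes behavior.
verdict: not equivalent; witness: x=-5, y=1


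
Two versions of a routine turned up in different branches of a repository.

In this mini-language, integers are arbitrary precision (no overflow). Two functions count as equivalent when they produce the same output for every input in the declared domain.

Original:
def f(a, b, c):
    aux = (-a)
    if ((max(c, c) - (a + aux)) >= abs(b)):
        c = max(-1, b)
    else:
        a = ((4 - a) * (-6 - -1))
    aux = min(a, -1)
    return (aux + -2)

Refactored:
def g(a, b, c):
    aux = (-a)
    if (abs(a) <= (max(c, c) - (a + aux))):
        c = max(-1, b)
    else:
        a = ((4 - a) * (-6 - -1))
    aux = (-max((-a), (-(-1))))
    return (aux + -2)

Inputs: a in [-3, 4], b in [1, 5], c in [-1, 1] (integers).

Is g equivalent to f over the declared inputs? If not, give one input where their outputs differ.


Evaluate both at a=-3, b=1, c=1.
f: aux becomes 3; next ((max(c, c) - (a + aux)) >= abs(b)) evaluates to true; next c becomes 1; next aux becomes -3; next final value -5
g: aux becomes 3; next (abs(a) <= (max(c, c) - (a + aux))) evaluates to false; next a becomes -35; next aux becomes -35; next final value -37
-5 vs -37 — the two versions disagree here.
verdict: not equivalent; witness: a=-3, b=1, c=1


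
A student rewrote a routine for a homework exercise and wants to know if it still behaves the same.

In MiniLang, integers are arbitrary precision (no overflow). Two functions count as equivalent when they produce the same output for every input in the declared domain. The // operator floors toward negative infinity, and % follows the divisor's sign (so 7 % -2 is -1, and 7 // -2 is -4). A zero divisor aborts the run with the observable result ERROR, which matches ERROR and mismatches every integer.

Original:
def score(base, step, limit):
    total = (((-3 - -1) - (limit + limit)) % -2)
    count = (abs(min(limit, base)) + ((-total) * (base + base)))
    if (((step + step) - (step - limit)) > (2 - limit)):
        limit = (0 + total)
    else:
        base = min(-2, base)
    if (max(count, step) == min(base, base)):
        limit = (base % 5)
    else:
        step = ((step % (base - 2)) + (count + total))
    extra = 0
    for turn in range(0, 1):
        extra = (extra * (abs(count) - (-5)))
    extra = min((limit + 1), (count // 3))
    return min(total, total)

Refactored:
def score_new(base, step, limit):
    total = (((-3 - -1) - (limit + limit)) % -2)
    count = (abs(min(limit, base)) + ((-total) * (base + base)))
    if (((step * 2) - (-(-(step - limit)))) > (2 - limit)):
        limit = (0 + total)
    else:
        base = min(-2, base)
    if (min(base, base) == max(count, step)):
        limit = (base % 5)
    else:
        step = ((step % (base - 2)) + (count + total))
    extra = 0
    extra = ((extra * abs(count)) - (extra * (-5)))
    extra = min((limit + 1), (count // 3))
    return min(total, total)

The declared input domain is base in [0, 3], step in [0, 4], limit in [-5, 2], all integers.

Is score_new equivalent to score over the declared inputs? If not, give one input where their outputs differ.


Behavior is preserved: although loop structure differs, and constant usage differs, and local variable names differ, and statement counts differ, and arithmetic usage differs, the outputs never diverge.
One worked example (base=0, step=2, limit=1) — score: total := 0 | count := 0 | (((step + step) - (step - limit)) > (2 - limit)): true | limit := 0 | (max(count, step) == min(base, base)): false | step := 0 | extra := 0 | iter turn=0: | extra := 0 | extra := 0 | result 0; score_new: total := 0 | count := 0 | (((step * 2) - (-(-(step - limit)))) > (2 - limit)): true | limit := 0 | (min(base, base) == max(count, step)): false | step := 0 | extra := 0 | extra := 0 | extra := 0 | result 0; agreement on 0.
Sweeping the whole domain (160 inputs) finds no disagreement.
verdict: equivalent


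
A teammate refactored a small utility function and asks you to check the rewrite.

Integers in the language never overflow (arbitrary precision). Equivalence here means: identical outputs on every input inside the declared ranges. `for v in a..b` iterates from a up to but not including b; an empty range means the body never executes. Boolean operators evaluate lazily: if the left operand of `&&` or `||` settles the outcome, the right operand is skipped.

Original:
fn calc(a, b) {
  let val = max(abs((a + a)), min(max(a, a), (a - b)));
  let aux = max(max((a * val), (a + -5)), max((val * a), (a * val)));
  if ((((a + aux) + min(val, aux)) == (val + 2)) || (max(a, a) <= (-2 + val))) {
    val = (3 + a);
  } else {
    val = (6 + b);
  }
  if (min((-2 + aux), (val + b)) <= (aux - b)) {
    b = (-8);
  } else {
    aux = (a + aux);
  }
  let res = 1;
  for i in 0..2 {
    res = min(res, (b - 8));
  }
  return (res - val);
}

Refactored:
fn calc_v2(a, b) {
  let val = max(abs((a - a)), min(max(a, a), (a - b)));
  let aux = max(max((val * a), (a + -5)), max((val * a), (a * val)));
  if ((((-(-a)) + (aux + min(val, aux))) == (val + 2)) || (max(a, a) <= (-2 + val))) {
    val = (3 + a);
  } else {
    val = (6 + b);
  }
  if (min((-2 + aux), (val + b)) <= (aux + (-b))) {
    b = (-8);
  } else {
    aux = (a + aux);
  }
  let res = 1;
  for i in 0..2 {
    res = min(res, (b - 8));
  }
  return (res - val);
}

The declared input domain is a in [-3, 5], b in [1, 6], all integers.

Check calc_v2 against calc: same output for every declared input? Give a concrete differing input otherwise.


These are not equivalent — on a=-1, b=1 the outputs split (-18 vs -23).
calc: val=2, then aux=-2, then ((((a + aux) + min(val, aux)) == (val + 2)) || (max(a, a) <= (-2 + val))) is true, then val=2, then (min((-2 + aux), (val + b)) <= (aux - b)) is true, then b=-8, then res=1, then (i=0), then res=-16, then (i=1), then res=-16, then returns -18
calc_v2: val=0, then aux=0, then ((((-(-a)) + (aux + min(val, aux))) == (val + 2)) || (max(a, a) <= (-2 + val))) is false, then val=7, then (min((-2 + aux), (val + b)) <= (aux + (-b))) is true, then b=-8, then res=1, then (i=0), then res=-16, then (i=1), then res=-16, then returns -23
verdict: not equivalent; witness: a=-1, b=1


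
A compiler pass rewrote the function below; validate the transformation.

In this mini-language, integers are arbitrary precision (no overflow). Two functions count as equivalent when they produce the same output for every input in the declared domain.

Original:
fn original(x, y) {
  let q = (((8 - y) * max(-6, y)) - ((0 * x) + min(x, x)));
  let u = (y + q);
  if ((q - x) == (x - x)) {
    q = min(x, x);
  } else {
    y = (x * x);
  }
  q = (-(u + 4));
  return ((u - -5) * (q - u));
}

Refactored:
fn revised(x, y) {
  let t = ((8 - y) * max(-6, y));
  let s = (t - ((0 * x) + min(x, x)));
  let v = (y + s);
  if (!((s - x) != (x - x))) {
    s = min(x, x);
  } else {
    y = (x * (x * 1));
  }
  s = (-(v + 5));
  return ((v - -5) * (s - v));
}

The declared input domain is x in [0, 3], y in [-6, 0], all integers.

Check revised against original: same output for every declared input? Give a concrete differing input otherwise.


At x=0, y=-6: original gives -14960, revised gives -14875.
verdict: not equivalent; witness: x=0, y=-6


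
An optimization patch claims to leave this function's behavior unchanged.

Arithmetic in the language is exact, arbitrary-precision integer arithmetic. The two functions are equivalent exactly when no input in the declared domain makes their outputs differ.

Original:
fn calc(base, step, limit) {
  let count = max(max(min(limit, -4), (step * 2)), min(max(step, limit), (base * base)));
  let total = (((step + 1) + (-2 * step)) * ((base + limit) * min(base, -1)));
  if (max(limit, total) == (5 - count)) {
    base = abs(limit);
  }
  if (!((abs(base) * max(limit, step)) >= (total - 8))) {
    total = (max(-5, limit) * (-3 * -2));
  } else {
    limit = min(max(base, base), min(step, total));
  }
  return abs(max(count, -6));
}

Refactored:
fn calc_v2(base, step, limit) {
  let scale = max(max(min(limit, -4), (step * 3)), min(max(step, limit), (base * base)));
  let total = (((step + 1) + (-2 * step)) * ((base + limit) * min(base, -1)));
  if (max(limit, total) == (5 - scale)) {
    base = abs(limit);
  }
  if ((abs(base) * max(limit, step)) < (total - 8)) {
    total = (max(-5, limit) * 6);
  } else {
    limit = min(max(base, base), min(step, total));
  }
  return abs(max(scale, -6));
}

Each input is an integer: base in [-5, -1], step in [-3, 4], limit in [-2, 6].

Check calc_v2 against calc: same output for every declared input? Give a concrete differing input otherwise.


Not equivalent: base=-5, step=1, limit=-2 separates them (2 vs 3).
calc: count := 2 | total := 0 | (max(limit, total) == (5 - count)): false | (!((abs(base) * max(limit, step)) >= (total - 8))): false | limit := -5 | result 2
calc_v2: scale := 3 | total := 0 | (max(limit, total) == (5 - scale)): false | ((abs(base) * max(limit, step)) < (total - 8)): false | limit := -5 | result 3
verdict: not equivalent; witness: base=-5, step=1, limit=-2


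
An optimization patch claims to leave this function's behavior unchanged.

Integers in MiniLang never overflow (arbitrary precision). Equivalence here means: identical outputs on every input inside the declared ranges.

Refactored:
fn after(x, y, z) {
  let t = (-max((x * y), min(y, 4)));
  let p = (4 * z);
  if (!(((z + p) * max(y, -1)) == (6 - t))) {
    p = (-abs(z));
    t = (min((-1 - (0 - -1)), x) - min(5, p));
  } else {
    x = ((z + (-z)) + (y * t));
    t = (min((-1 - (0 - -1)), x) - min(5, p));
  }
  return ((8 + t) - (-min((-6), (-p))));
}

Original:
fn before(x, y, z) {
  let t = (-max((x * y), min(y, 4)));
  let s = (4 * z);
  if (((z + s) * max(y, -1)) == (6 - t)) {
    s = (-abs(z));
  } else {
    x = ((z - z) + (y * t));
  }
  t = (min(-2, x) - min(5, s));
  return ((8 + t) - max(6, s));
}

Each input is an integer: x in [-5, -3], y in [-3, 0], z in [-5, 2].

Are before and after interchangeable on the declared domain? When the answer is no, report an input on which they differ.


Not equivalent: x=-5, y=-3, z=-5 separates them (20 vs 2).
before: t := -15 | s := -20 | (((z + s) * max(y, -1)) == (6 - t)): false | x := 45 | t := 18 | result 20
after: t := -15 | p := -20 | (!(((z + p) * max(y, -1)) == (6 - t))): true | p := -5 | t := 0 | result 2
verdict: not equivalent; witness: x=-5, y=-3, z=-5


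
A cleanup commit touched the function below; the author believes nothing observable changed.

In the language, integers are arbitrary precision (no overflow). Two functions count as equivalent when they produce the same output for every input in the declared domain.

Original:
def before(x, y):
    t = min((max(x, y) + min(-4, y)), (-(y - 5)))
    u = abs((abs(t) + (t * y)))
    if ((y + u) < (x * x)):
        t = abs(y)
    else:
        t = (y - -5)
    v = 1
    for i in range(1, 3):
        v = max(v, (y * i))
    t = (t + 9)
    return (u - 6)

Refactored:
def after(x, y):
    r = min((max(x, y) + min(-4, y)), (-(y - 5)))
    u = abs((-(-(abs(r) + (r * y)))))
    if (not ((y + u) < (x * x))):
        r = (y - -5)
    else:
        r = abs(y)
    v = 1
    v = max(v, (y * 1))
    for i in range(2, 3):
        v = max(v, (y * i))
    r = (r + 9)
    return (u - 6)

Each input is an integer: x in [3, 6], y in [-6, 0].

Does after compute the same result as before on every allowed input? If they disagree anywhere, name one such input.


Differences: local variable names differ, and loop structure differs, and statement counts differ, and min/max/abs usage differs, and boolean connective usage differs, and constant usage differs, and arithmetic usage differs — yet all 28 inputs agree.
verdict: equivalent


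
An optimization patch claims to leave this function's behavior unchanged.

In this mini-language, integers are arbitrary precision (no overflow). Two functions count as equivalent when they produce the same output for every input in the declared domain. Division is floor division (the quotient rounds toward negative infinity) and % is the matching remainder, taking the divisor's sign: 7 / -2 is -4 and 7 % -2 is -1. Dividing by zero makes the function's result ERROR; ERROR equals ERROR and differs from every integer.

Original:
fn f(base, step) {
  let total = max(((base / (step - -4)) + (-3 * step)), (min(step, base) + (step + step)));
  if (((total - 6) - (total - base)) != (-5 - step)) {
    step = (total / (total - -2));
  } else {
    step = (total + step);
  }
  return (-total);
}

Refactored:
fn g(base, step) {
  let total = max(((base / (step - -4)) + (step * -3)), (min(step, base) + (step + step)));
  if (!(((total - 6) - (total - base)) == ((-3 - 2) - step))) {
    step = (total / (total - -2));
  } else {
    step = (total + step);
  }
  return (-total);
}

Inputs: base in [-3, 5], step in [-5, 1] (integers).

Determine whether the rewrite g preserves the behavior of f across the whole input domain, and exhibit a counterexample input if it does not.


Reading the diff, among the changes: constant usage differs, arithmetic usage differs, boolean connective usage differs, comparison usage differs.
One worked example (base=-3, step=0) — f: total becomes -1; next (((total - 6) - (total - base)) != (-5 - step)) evaluates to true; next step becomes -1; next final value 1; g: total becomes -1; next (!(((total - 6) - (total - base)) == ((-3 - 2) - step))) evaluates to true; next step becomes -1; next final value 1; agreement on 1.
Every one of the 63 inputs gives matching results.
verdict: equivalent


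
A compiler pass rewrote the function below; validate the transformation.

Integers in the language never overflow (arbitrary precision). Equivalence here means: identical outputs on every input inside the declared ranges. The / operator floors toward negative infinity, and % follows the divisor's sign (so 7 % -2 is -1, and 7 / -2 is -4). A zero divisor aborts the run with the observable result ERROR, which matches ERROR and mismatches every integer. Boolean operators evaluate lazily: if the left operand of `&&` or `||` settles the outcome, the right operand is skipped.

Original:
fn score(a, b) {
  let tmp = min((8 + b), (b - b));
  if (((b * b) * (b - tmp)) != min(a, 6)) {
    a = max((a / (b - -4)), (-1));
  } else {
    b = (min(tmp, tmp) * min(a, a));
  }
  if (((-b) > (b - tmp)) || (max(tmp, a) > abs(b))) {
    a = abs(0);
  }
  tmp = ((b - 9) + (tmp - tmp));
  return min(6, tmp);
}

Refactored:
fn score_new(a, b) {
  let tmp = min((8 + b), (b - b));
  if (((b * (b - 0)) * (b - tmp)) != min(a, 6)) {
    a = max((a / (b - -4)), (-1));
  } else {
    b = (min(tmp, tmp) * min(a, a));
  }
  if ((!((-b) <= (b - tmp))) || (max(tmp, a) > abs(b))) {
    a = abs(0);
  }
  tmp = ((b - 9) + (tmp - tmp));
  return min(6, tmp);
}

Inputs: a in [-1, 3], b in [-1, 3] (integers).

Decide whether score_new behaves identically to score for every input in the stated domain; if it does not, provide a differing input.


Differences: comparison usage differs; arithmetic usage differs; boolean connective usage differs; constant usage differs — yet all 25 inputs agree.
verdict: equivalent


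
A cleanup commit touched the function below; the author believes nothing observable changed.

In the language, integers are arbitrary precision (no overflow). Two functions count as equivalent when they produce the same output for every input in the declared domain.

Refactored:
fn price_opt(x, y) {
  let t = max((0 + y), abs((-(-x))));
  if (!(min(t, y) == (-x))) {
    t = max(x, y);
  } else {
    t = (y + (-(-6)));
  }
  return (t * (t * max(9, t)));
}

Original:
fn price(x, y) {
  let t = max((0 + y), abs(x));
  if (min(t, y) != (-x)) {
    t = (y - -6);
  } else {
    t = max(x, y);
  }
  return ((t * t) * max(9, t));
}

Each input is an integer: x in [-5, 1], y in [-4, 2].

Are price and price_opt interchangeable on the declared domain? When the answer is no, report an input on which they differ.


Evaluate both at x=-5, y=-4.
price: t=5, then (min(t, y) != (-x)) is true, then t=2, then returns 36
price_opt: t=5, then (!(min(t, y) == (-x))) is true, then t=-4, then returns 144
36 != 144, so the rewrite changes behavior.
verdict: not equivalent; witness: x=-5, y=-4


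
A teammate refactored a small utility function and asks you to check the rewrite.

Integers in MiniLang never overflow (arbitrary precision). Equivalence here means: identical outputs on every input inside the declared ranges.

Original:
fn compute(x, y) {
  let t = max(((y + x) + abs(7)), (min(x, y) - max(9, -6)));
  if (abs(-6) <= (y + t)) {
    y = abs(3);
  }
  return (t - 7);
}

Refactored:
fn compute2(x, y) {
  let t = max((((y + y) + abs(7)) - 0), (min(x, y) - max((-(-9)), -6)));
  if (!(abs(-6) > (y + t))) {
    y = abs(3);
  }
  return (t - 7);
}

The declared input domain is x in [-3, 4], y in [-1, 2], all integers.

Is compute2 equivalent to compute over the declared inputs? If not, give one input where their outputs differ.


There is a counterexample at x=-3, y=-1: -4 on one side, -2 on the other.
compute: t = 3; (abs(-6) <= (y + t)) -> false; return -4
compute2: t = 5; (!(abs(-6) > (y + t))) -> false; return -2
verdict: not equivalent; witness: x=-3, y=-1


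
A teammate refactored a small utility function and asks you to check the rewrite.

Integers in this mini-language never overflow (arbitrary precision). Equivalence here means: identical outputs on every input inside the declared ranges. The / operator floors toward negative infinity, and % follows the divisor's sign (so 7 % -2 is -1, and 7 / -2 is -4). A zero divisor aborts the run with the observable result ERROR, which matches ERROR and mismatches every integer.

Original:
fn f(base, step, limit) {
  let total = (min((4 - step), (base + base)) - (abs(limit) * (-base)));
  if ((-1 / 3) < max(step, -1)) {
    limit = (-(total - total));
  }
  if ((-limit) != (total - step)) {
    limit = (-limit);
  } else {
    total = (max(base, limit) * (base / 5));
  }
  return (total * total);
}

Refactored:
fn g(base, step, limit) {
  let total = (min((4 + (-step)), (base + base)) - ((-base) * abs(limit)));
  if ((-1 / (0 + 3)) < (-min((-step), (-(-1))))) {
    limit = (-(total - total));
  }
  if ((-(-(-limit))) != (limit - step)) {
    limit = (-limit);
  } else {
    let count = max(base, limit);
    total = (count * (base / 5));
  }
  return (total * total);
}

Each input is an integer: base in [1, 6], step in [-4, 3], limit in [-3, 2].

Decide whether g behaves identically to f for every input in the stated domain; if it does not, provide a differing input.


Input base=1, step=-4, limit=-2: 16 from f versus 0 from g.
verdict: not equivalent; witness: base=1, step=-4, limit=-2


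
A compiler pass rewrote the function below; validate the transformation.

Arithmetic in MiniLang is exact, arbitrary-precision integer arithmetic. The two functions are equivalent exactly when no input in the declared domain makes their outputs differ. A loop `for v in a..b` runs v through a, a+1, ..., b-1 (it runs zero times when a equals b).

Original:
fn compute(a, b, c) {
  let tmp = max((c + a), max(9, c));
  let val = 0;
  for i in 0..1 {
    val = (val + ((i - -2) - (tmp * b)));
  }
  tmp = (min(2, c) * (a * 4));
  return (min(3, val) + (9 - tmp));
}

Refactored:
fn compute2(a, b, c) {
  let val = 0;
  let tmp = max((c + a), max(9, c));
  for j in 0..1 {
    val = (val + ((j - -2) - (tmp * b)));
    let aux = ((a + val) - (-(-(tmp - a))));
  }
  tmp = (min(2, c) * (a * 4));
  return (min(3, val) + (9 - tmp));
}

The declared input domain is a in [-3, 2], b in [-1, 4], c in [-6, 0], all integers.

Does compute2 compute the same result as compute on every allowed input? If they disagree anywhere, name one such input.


The two are interchangeable: statement counts differ; also local variable names differ; also arithmetic usage differs, and every declared input agrees.
Tracing a=-3, b=0, c=0: compute: tmp := 9 | val := 0 | iter i=0: | val := 2 | tmp := 0 | result 11 | compute2: val := 0 | tmp := 9 | iter j=0: | val := 2 | aux := -13 | tmp := 0 | result 11 — matching result 11.
An exhaustive pass over the 252 declared inputs shows identical outputs.
verdict: equivalent


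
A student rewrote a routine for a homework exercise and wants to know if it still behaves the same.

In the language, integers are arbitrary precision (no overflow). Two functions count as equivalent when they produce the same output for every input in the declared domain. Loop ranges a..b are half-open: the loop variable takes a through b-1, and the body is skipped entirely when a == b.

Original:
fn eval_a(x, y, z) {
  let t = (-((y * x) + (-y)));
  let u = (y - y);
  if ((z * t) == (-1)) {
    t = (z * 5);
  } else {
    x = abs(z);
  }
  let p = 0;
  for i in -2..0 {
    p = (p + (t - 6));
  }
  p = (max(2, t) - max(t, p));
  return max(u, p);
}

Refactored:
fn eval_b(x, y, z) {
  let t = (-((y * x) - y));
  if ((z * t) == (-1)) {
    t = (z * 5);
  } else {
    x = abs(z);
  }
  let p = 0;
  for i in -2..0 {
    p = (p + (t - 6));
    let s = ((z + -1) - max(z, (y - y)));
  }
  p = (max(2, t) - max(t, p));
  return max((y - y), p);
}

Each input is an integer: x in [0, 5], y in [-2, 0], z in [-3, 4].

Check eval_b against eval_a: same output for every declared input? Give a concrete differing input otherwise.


Changes here: min/max/abs usage differs; also local variable names differ; also constant usage differs; also arithmetic usage differs; the full 144-point sweep finds no disagreement.
verdict: equivalent


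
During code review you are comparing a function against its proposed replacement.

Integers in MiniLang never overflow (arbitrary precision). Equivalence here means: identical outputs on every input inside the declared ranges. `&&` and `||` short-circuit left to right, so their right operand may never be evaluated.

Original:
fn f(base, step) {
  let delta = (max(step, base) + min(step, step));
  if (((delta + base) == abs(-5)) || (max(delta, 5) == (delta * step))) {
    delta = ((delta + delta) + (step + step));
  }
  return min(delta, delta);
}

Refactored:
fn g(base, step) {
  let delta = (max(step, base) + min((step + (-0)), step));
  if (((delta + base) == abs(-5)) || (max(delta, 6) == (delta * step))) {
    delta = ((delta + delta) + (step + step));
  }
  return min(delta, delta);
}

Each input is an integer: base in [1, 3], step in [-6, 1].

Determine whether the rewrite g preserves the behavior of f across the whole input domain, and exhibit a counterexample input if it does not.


Input base=1, step=-3: -2 from f versus -10 from g.
verdict: not equivalent; witness: base=1, step=-3


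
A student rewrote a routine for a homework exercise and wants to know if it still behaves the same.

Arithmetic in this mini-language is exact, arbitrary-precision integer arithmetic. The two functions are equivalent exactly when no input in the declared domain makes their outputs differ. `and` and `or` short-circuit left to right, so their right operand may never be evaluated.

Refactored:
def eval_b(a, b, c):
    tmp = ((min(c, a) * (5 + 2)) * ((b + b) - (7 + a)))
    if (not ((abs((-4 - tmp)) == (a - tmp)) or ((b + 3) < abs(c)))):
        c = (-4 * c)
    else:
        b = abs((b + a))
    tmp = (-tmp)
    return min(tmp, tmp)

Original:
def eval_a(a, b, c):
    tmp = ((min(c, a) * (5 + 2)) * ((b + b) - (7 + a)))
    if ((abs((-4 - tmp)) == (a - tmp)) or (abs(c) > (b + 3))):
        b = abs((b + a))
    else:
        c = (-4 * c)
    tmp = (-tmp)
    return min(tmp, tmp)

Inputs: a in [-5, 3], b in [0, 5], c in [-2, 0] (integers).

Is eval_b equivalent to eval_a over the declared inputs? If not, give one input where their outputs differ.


Behavior is preserved: although comparison usage differs; also boolean connective usage differs, the outputs never diverge.
One worked example (a=3, b=2, c=0) — eval_a: tmp=0, then ((abs((-4 - tmp)) == (a - tmp)) or (abs(c) > (b + 3))) is false, then c=0, then tmp=0, then returns 0; eval_b: tmp=0, then (not ((abs((-4 - tmp)) == (a - tmp)) or ((b + 3) < abs(c)))) is true, then c=0, then tmp=0, then returns 0; agreement on 0.
Sweeping the whole domain (162 inputs) finds no disagreement.
verdict: equivalent


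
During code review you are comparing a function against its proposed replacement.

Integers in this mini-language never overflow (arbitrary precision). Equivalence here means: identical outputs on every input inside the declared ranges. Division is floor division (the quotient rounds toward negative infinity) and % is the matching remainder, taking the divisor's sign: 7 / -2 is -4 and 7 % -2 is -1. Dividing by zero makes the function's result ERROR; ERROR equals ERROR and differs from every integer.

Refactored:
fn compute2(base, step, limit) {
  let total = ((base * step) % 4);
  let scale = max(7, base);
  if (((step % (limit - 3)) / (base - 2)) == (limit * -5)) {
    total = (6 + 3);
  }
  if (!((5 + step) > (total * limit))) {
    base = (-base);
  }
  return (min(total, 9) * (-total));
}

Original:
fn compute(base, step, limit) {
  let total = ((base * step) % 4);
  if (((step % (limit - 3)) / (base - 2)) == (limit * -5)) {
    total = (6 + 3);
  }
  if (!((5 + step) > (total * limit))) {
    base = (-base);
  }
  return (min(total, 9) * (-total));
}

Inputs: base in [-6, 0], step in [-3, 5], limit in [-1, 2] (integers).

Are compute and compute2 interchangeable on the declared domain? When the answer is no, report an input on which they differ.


Side by side, the visible changes include: statement counts differ; and constant usage differs; and local variable names differ; and min/max/abs usage differs.
One worked example (base=0, step=2, limit=-1) — compute: total becomes 0; next (((step % (limit - 3)) / (base - 2)) == (limit * -5)) evaluates to false; next (!((5 + step) > (total * limit))) evaluates to false; next final value 0; compute2: total becomes 0; next scale becomes 7; next (((step % (limit - 3)) / (base - 2)) == (limit * -5)) evaluates to false; next (!((5 + step) > (total * limit))) evaluates to false; next final value 0; agreement on 0.
Checked all 252 inputs in the declared domain: the outputs agree on every one.
verdict: equivalent


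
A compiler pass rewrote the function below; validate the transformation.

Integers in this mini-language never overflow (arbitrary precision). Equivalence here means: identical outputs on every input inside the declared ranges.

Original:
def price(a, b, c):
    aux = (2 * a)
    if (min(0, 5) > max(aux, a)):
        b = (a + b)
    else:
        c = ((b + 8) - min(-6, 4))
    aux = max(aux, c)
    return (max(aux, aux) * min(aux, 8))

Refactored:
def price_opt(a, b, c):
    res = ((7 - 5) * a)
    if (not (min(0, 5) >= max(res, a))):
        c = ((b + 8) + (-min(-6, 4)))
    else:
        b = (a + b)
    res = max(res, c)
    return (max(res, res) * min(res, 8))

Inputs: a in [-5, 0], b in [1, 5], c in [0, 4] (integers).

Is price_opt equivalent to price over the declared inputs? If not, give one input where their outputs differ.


Not equivalent: a=0, b=1, c=0 separates them (120 vs 0).
price: aux = 0; (min(0, 5) > max(aux, a)) -> false; c = 15; aux = 15; return 120
price_opt: res = 0; (not (min(0, 5) >= max(res, a))) -> false; b = 1; res = 0; return 0
verdict: not equivalent; witness: a=0, b=1, c=0


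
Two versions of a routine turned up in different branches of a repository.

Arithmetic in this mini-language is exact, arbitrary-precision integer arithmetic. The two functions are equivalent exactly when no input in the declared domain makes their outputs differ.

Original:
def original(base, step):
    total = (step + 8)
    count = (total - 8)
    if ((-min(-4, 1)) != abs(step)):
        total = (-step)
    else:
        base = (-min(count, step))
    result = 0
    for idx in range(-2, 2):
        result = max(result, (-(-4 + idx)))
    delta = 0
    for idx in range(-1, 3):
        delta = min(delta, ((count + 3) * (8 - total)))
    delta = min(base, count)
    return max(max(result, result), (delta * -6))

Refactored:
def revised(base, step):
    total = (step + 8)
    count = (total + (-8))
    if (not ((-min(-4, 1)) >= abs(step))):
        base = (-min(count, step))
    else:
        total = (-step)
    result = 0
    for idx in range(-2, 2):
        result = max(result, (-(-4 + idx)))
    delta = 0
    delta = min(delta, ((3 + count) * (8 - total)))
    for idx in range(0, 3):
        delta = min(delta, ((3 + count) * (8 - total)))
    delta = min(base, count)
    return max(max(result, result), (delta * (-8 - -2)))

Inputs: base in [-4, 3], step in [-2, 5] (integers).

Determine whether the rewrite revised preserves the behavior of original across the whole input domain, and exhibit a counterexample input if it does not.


Not equivalent: base=-4, step=5 separates them (24 vs 30).
original: total becomes 13; next count becomes 5; next ((-min(-4, 1)) != abs(step)) evaluates to true; next total becomes -5; next result becomes 0; next at idx=-2:; next result becomes 6; next at idx=-1:; next result becomes 6; next at idx=0:; next result becomes 6; next at idx=1:; next result becomes 6; next delta becomes 0; next at idx=-1:; next delta becomes 0; next at idx=0:; next delta becomes 0; next at idx=1:; next delta becomes 0; next at idx=2:; next delta becomes 0; next delta becomes -4; next final value 24
revised: total becomes 13; next count becomes 5; next (not ((-min(-4, 1)) >= abs(step))) evaluates to true; next base becomes -5; next result becomes 0; next at idx=-2:; next result becomes 6; next at idx=-1:; next result becomes 6; next at idx=0:; next result becomes 6; next at idx=1:; next result becomes 6; next delta becomes 0; next delta becomes -40; next at idx=0:; next delta becomes -40; next at idx=1:; next delta becomes -40; next at idx=2:; next delta becomes -40; next delta becomes -5; next final value 30
verdict: not equivalent; witness: base=-4, step=5


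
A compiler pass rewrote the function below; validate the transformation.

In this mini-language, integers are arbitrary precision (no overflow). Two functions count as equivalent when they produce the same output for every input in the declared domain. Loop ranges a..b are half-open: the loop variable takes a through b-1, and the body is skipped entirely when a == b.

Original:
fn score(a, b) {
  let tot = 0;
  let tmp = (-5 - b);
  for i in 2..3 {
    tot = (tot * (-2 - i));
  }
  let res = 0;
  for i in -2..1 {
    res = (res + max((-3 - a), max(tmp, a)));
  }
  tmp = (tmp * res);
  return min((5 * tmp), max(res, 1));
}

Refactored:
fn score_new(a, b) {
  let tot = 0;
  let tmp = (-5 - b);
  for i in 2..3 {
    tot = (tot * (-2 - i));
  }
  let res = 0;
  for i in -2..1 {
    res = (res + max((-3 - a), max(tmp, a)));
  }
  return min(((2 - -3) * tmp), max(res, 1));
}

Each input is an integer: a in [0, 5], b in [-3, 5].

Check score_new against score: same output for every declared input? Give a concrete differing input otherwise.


Not equivalent: a=0, b=-3 separates them (0 vs -10).
score: tot becomes 0; next tmp becomes -2; next at i=2:; next tot becomes 0; next res becomes 0; next at i=-2:; next res becomes 0; next at i=-1:; next res becomes 0; next at i=0:; next res becomes 0; next tmp becomes 0; next final value 0
score_new: tot becomes 0; next tmp becomes -2; next at i=2:; next tot becomes 0; next res becomes 0; next at i=-2:; next res becomes 0; next at i=-1:; next res becomes 0; next at i=0:; next res becomes 0; next final value -10
verdict: not equivalent; witness: a=0, b=-3


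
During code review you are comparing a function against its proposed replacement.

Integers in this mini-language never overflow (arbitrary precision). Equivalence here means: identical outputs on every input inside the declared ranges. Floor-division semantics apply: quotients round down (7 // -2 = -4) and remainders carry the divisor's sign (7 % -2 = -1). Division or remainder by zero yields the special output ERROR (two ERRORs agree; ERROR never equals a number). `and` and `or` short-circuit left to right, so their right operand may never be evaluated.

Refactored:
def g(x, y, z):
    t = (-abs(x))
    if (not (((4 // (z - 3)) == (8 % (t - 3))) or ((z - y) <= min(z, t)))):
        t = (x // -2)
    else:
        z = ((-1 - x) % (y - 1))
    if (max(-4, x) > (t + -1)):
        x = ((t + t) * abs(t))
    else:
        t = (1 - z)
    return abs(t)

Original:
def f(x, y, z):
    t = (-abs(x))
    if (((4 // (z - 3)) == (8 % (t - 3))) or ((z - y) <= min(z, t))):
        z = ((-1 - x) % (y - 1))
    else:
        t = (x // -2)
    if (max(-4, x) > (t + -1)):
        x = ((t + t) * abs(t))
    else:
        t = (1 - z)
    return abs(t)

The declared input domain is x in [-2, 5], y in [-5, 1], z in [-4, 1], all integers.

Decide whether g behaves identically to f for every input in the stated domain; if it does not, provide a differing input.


Equivalent — the differences include boolean connective usage differs, yet no declared input distinguishes the two.
One worked example (x=5, y=-2, z=-4) — f: t = -5; (((4 // (z - 3)) == (8 % (t - 3))) or ((z - y) <= min(z, t))) -> false; t = -3; (max(-4, x) > (t + -1)) -> true; x = -18; return 3; g: t = -5; (not (((4 // (z - 3)) == (8 % (t - 3))) or ((z - y) <= min(z, t)))) -> true; t = -3; (max(-4, x) > (t + -1)) -> true; x = -18; return 3; agreement on 3.
Across all 336 domain points the two functions coincide.
verdict: equivalent


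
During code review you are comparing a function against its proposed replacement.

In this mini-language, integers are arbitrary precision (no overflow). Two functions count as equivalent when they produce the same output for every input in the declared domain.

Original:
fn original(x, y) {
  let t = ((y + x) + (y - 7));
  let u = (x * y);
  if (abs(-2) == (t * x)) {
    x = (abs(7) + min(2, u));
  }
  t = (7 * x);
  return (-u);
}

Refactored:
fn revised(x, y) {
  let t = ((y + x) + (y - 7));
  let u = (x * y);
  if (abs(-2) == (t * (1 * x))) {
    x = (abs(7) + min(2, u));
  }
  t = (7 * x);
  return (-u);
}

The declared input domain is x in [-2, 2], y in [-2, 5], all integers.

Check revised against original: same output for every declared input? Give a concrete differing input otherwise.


This is a faithful refactor — constant usage differs, and arithmetic usage differs, but the computed results match everywhere.
Spot check at x=2, y=-2 — original: t=-9, then u=-4, then (abs(-2) == (t * x)) is false, then t=14, then returns 4. revised: t=-9, then u=-4, then (abs(-2) == (t * (1 * x))) is false, then t=14, then returns 4. Both give 4.
Checked all 40 inputs in the declared domain: the outputs agree on every one.
verdict: equivalent


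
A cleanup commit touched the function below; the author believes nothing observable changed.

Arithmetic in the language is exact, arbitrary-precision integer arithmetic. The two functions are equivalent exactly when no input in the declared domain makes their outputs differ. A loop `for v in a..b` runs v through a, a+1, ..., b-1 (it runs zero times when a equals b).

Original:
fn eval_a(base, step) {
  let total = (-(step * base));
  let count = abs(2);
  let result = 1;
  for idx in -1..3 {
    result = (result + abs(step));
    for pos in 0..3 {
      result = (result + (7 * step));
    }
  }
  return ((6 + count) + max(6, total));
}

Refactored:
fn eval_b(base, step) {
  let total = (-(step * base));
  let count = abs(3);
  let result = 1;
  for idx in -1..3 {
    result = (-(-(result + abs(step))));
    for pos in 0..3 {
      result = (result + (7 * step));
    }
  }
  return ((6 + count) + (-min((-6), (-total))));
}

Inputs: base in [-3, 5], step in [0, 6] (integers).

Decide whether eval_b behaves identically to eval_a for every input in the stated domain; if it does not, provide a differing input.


Not equivalent: base=-3, step=0 separates them (14 vs 15).
eval_a: total becomes 0; next count becomes 2; next result becomes 1; next at idx=-1:; next result becomes 1; next at pos=0:; next result becomes 1; next at pos=1:; next result becomes 1; next at pos=2:; next result becomes 1; next at idx=0:; next result becomes 1; next at pos=0:; next result becomes 1; next at pos=1:; next result becomes 1; next at pos=2:; next result becomes 1; next at idx=1:; next result becomes 1; next at pos=0:; next result becomes 1; next at pos=1:; next result becomes 1; next at pos=2:; next result becomes 1; next at idx=2:; next result becomes 1; next at pos=0:; next result becomes 1; next at pos=1:; next result becomes 1; next at pos=2:; next result becomes 1; next final value 14
eval_b: total becomes 0; next count becomes 3; next result becomes 1; next at idx=-1:; next result becomes 1; next at pos=0:; next result becomes 1; next at pos=1:; next result becomes 1; next at pos=2:; next result becomes 1; next at idx=0:; next result becomes 1; next at pos=0:; next result becomes 1; next at pos=1:; next result becomes 1; next at pos=2:; next result becomes 1; next at idx=1:; next result becomes 1; next at pos=0:; next result becomes 1; next at pos=1:; next result becomes 1; next at pos=2:; next result becomes 1; next at idx=2:; next result becomes 1; next at pos=0:; next result becomes 1; next at pos=1:; next result becomes 1; next at pos=2:; next result becomes 1; next final value 15
verdict: not equivalent; witness: base=-3, step=0
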